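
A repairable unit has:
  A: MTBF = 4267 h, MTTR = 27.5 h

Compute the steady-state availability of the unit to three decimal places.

0.994

A(A) = MTBF/(MTBF+MTTR) = 4267/(4267+27.5) = 0.994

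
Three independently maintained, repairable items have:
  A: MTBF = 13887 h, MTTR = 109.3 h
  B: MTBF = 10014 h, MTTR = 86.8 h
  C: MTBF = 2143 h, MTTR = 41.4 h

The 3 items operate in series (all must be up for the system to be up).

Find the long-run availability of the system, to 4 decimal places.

A(A) = MTBF/(MTBF+MTTR) = 13887/(13887+109.3) = 0.992191
A(B) = MTBF/(MTBF+MTTR) = 10014/(10014+86.8) = 0.991407
A(C) = MTBF/(MTBF+MTTR) = 2143/(2143+41.4) = 0.981047
Series availability: 0.992191 × 0.991407 × 0.981047 = 0.9650

0.9650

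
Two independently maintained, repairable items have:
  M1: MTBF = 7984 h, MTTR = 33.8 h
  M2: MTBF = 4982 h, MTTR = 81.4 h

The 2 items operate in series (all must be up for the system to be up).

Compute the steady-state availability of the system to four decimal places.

A(M1) = MTBF/(MTBF+MTTR) = 7984/(7984+33.8) = 0.995784
A(M2) = MTBF/(MTBF+MTTR) = 4982/(4982+81.4) = 0.983924
Series availability: 0.995784 × 0.983924 = 0.9798

0.9798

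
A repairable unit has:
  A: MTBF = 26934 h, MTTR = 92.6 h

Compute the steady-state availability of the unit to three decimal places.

A(A) = MTBF/(MTBF+MTTR) = 26934/(26934+92.6) = 0.997

0.997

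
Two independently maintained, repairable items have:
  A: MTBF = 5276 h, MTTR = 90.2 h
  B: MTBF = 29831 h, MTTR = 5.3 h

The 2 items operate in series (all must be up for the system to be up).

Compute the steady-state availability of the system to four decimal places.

A(A) = MTBF/(MTBF+MTTR) = 5276/(5276+90.2) = 0.983191
A(B) = MTBF/(MTBF+MTTR) = 29831/(29831+5.3) = 0.999822
Series availability: 0.983191 × 0.999822 = 0.9830

0.9830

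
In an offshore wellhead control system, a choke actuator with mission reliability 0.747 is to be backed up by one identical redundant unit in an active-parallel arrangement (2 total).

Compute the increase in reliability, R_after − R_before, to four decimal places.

R_before = 0.747
R_after = 1 − (1 − 0.747)^2 = 0.9360
ΔR = 0.9360 − 0.747 = 0.1890

0.1890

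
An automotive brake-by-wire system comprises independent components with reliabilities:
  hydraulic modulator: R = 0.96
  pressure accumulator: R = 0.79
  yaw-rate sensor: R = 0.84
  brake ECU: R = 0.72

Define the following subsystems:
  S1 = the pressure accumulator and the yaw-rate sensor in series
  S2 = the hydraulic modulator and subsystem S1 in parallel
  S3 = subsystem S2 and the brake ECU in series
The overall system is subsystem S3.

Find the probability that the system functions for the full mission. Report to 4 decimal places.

0.7103

Series (pressure accumulator and yaw-rate sensor): 0.790000 × 0.840000 = 0.663600
Parallel (hydraulic modulator and [0.663600]): 1 − (1 − 0.960000)(1 − 0.663600) = 0.986544
Series ([0.986544] and brake ECU): 0.986544 × 0.720000 = 0.7103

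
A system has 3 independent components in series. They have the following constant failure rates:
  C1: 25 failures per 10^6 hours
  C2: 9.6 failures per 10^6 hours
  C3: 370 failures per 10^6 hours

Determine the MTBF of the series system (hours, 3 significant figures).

2470

Series of exponential components: λ_sys = Σ λ_i
λ_sys = 0.000025 + 0.0000096 + 0.00037 = 4.0460e-04 /h
MTBF = 1 / λ_sys = 2470 h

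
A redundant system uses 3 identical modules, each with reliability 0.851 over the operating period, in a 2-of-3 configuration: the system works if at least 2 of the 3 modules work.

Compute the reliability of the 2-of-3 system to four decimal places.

R = Σ_{i=2}^{3} C(3,i) p^i (1−p)^{3−i} with p = 0.851
C(3,2)·0.851^2·0.149^1 = 0.323718
C(3,3)·0.851^3·0.149^0 = 0.616295
Sum = 0.9400

0.9400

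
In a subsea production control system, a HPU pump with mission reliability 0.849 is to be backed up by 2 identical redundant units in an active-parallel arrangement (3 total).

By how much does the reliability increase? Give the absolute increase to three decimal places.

0.148

R_before = 0.849
R_after = 1 − (1 − 0.849)^3 = 0.997
ΔR = 0.997 − 0.849 = 0.148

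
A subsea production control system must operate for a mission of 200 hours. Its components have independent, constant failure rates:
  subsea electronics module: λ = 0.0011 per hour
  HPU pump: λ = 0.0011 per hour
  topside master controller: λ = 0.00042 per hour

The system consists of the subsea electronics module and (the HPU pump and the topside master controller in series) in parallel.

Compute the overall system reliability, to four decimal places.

R(subsea electronics module) = exp(−0.0011 × 200) = 0.802519
R(HPU pump) = exp(−0.0011 × 200) = 0.802519
R(topside master controller) = exp(−0.00042 × 200) = 0.919431
Series (HPU pump and topside master controller): 0.802519 × 0.919431 = 0.737861
Parallel (subsea electronics module and [0.737861]): 1 − (1 − 0.802519)(1 − 0.737861) = 0.9482

0.9482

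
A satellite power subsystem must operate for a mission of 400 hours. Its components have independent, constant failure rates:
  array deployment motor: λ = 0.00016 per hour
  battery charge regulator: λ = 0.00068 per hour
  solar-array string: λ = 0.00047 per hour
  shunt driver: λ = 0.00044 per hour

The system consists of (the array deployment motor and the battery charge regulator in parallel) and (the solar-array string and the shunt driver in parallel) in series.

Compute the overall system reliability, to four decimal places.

0.9580

R(array deployment motor) = exp(−0.00016 × 400) = 0.938005
R(battery charge regulator) = exp(−0.00068 × 400) = 0.761854
R(solar-array string) = exp(−0.00047 × 400) = 0.828615
R(shunt driver) = exp(−0.00044 × 400) = 0.838618
Parallel (array deployment motor and battery charge regulator): 1 − (1 − 0.938005)(1 − 0.761854) = 0.985236
Parallel (solar-array string and shunt driver): 1 − (1 − 0.828615)(1 − 0.838618) = 0.972342
Series ([0.985236] and [0.972342]): 0.985236 × 0.972342 = 0.9580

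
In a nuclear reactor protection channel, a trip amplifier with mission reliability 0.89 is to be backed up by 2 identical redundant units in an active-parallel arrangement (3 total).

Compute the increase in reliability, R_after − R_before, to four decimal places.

R_before = 0.89
R_after = 1 − (1 − 0.89)^3 = 0.9987
ΔR = 0.9987 − 0.89 = 0.1087

0.1087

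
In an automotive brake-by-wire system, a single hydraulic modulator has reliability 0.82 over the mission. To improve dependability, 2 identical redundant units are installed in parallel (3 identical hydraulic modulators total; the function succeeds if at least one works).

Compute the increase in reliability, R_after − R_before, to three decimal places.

R_before = 0.82
R_after = 1 − (1 − 0.82)^3 = 0.994
ΔR = 0.994 − 0.82 = 0.174

0.174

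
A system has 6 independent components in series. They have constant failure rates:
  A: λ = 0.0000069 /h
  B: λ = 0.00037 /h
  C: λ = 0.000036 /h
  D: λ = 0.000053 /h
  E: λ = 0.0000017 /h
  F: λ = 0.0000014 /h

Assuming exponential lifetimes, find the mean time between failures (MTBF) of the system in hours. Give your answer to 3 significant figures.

Series of exponential components: λ_sys = Σ λ_i
λ_sys = 0.0000069 + 0.00037 + 0.000036 + 0.000053 + 0.0000017 + 0.0000014 = 4.6900e-04 /h
MTBF = 1 / λ_sys = 2130 h

2130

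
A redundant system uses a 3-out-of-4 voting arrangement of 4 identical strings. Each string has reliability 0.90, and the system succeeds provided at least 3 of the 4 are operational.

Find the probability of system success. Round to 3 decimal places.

0.948

R = Σ_{i=3}^{4} C(4,i) p^i (1−p)^{4−i} with p = 0.90
C(4,3)·0.90^3·0.10^1 = 0.29160
C(4,4)·0.90^4·0.10^0 = 0.65610
Sum = 0.948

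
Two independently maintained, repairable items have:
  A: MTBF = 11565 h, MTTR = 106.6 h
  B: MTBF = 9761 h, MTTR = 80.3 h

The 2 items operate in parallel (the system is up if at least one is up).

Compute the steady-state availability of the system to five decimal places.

0.99993

A(A) = MTBF/(MTBF+MTTR) = 11565/(11565+106.6) = 0.990867
A(B) = MTBF/(MTBF+MTTR) = 9761/(9761+80.3) = 0.991841
Parallel availability: 1 − (1 − 0.990867)(1 − 0.991841) = 0.99993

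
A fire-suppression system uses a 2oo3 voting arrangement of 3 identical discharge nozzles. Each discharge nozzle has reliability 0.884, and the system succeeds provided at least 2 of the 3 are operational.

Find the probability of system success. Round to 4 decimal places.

0.9628

R = Σ_{i=2}^{3} C(3,i) p^i (1−p)^{3−i} with p = 0.884
C(3,2)·0.884^2·0.116^1 = 0.271947
C(3,3)·0.884^3·0.116^0 = 0.690807
Sum = 0.9628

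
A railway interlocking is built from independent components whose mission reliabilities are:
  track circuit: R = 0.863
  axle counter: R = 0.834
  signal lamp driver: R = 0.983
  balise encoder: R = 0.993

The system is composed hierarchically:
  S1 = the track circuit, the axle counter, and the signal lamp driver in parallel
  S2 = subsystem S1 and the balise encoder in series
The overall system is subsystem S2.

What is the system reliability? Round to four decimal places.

0.9926

Parallel (track circuit, axle counter, and signal lamp driver): 1 − (1 − 0.863000)(1 − 0.834000)(1 − 0.983000) = 0.999613
Series ([0.999613] and balise encoder): 0.999613 × 0.993000 = 0.9926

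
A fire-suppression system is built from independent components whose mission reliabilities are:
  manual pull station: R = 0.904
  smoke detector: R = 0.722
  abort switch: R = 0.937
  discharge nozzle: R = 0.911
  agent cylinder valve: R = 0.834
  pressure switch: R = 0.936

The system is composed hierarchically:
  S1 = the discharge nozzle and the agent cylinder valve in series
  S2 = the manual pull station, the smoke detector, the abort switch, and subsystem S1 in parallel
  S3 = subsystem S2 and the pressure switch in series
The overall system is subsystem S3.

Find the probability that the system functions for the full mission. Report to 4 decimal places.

0.9356

Series (discharge nozzle and agent cylinder valve): 0.911000 × 0.834000 = 0.759774
Parallel (manual pull station, smoke detector, abort switch, and [0.759774]): 1 − (1 − 0.904000)(1 − 0.722000)(1 − 0.937000)(1 − 0.759774) = 0.999596
Series ([0.999596] and pressure switch): 0.999596 × 0.936000 = 0.9356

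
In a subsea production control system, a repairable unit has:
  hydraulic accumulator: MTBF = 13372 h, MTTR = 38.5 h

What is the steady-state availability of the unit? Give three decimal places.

A(hydraulic accumulator) = MTBF/(MTBF+MTTR) = 13372/(13372+38.5) = 0.997

0.997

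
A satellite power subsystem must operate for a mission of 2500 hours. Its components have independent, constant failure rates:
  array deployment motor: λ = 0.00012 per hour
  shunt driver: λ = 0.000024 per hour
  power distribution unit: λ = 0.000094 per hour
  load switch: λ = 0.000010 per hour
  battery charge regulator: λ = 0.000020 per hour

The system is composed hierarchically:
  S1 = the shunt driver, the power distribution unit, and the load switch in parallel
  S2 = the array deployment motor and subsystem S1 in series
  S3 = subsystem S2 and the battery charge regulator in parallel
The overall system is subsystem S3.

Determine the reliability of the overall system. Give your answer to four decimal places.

0.9873

R(array deployment motor) = exp(−0.00012 × 2500) = 0.740818
R(shunt driver) = exp(−0.000024 × 2500) = 0.941765
R(power distribution unit) = exp(−0.000094 × 2500) = 0.790571
R(load switch) = exp(−0.000010 × 2500) = 0.975310
R(battery charge regulator) = exp(−0.000020 × 2500) = 0.951229
Parallel (shunt driver, power distribution unit, and load switch): 1 − (1 − 0.941765)(1 − 0.790571)(1 − 0.975310) = 0.999699
Series (array deployment motor and [0.999699]): 0.740818 × 0.999699 = 0.740595
Parallel ([0.740595] and battery charge regulator): 1 − (1 − 0.740595)(1 − 0.951229) = 0.9873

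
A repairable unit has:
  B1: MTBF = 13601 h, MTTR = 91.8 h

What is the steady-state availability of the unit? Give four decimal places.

A(B1) = MTBF/(MTBF+MTTR) = 13601/(13601+91.8) = 0.9933

0.9933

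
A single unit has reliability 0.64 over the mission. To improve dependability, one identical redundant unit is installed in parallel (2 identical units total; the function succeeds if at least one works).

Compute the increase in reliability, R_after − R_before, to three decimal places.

0.230

R_before = 0.64
R_after = 1 − (1 − 0.64)^2 = 0.870
ΔR = 0.870 − 0.64 = 0.230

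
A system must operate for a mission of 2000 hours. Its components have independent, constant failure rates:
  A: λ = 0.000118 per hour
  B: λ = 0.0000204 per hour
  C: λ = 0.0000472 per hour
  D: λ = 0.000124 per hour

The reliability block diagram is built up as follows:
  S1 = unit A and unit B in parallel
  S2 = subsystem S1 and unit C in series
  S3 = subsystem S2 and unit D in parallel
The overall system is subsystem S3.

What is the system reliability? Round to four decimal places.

R(A) = exp(−0.000118 × 2000) = 0.789781
R(B) = exp(−0.0000204 × 2000) = 0.960021
R(C) = exp(−0.0000472 × 2000) = 0.909919
R(D) = exp(−0.000124 × 2000) = 0.780360
Parallel (A and B): 1 − (1 − 0.789781)(1 − 0.960021) = 0.991596
Series ([0.991596] and C): 0.991596 × 0.909919 = 0.902272
Parallel ([0.902272] and D): 1 − (1 − 0.902272)(1 − 0.780360) = 0.9785

0.9785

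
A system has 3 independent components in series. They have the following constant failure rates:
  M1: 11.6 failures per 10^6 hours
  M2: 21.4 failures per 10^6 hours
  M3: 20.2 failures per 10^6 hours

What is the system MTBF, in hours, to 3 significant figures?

Series of exponential components: λ_sys = Σ λ_i
λ_sys = 0.0000116 + 0.0000214 + 0.0000202 = 5.3200e-05 /h
MTBF = 1 / λ_sys = 18800 h

18800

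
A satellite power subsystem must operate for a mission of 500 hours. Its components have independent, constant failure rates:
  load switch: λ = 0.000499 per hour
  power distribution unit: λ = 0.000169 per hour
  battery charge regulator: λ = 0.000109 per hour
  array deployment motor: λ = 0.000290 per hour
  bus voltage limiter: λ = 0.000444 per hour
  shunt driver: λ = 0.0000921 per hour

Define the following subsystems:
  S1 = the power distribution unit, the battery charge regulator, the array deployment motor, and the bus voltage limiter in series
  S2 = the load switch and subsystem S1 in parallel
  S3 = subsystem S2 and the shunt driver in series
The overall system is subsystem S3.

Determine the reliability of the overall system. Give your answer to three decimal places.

R(load switch) = exp(−0.000499 × 500) = 0.77919
R(power distribution unit) = exp(−0.000169 × 500) = 0.91897
R(battery charge regulator) = exp(−0.000109 × 500) = 0.94696
R(array deployment motor) = exp(−0.000290 × 500) = 0.86502
R(bus voltage limiter) = exp(−0.000444 × 500) = 0.80092
R(shunt driver) = exp(−0.0000921 × 500) = 0.95499
Series (power distribution unit, battery charge regulator, array deployment motor, and bus voltage limiter): 0.91897 × 0.94696 × 0.86502 × 0.80092 = 0.60290
Parallel (load switch and [0.60290]): 1 − (1 − 0.77919)(1 − 0.60290) = 0.91232
Series ([0.91232] and shunt driver): 0.91232 × 0.95499 = 0.871

0.871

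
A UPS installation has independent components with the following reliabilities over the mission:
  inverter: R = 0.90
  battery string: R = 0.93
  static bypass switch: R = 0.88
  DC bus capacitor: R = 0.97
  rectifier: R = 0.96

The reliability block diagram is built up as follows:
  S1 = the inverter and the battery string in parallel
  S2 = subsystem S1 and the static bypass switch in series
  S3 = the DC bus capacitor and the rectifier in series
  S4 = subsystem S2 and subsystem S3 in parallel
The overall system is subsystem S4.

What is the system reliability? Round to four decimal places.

Parallel (inverter and battery string): 1 − (1 − 0.900000)(1 − 0.930000) = 0.993000
Series ([0.993000] and static bypass switch): 0.993000 × 0.880000 = 0.873840
Series (DC bus capacitor and rectifier): 0.970000 × 0.960000 = 0.931200
Parallel ([0.873840] and [0.931200]): 1 − (1 − 0.873840)(1 − 0.931200) = 0.9913

0.9913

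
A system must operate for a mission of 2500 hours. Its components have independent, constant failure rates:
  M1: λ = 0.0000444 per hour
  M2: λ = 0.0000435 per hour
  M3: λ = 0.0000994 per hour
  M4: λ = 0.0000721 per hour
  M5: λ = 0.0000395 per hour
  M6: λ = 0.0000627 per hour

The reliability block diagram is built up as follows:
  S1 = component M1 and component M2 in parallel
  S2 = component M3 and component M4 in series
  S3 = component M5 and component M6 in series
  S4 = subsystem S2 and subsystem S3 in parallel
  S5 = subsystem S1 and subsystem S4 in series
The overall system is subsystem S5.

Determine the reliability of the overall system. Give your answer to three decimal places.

R(M1) = exp(−0.0000444 × 2500) = 0.89494
R(M2) = exp(−0.0000435 × 2500) = 0.89695
R(M3) = exp(−0.0000994 × 2500) = 0.77997
R(M4) = exp(−0.0000721 × 2500) = 0.83506
R(M5) = exp(−0.0000395 × 2500) = 0.90597
R(M6) = exp(−0.0000627 × 2500) = 0.85492
Parallel (M1 and M2): 1 − (1 − 0.89494)(1 − 0.89695) = 0.98917
Series (M3 and M4): 0.77997 × 0.83506 = 0.65132
Series (M5 and M6): 0.90597 × 0.85492 = 0.77453
Parallel ([0.65132] and [0.77453]): 1 − (1 − 0.65132)(1 − 0.77453) = 0.92138
Series ([0.98917] and [0.92138]): 0.98917 × 0.92138 = 0.911

0.911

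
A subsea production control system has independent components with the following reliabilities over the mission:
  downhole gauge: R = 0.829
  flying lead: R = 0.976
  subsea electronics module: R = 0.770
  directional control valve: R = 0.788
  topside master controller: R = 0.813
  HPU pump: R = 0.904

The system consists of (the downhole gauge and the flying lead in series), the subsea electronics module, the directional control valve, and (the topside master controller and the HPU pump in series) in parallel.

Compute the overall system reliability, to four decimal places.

0.9975

Series (downhole gauge and flying lead): 0.829000 × 0.976000 = 0.809104
Series (topside master controller and HPU pump): 0.813000 × 0.904000 = 0.734952
Parallel ([0.809104], subsea electronics module, directional control valve, and [0.734952]): 1 − (1 − 0.809104)(1 − 0.770000)(1 − 0.788000)(1 − 0.734952) = 0.9975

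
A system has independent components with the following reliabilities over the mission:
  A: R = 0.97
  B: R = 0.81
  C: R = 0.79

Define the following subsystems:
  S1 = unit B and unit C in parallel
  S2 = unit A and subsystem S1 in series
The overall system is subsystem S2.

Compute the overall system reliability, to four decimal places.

0.9313

Parallel (B and C): 1 − (1 − 0.810000)(1 − 0.790000) = 0.960100
Series (A and [0.960100]): 0.970000 × 0.960100 = 0.9313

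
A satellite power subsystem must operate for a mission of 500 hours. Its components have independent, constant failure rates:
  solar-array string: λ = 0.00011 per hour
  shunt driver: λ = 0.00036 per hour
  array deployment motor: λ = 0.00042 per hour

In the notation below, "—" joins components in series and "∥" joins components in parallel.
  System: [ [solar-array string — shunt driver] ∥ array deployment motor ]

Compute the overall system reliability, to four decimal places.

0.9603

R(solar-array string) = exp(−0.00011 × 500) = 0.946485
R(shunt driver) = exp(−0.00036 × 500) = 0.835270
R(array deployment motor) = exp(−0.00042 × 500) = 0.810584
Series (solar-array string and shunt driver): 0.946485 × 0.835270 = 0.790571
Parallel ([0.790571] and array deployment motor): 1 − (1 − 0.790571)(1 − 0.810584) = 0.9603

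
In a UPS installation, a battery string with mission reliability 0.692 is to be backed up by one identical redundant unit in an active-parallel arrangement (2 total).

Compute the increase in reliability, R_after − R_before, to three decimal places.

R_before = 0.692
R_after = 1 − (1 − 0.692)^2 = 0.905
ΔR = 0.905 − 0.692 = 0.213

0.213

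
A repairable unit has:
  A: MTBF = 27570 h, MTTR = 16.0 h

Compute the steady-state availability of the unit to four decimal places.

A(A) = MTBF/(MTBF+MTTR) = 27570/(27570+16.0) = 0.9994

0.9994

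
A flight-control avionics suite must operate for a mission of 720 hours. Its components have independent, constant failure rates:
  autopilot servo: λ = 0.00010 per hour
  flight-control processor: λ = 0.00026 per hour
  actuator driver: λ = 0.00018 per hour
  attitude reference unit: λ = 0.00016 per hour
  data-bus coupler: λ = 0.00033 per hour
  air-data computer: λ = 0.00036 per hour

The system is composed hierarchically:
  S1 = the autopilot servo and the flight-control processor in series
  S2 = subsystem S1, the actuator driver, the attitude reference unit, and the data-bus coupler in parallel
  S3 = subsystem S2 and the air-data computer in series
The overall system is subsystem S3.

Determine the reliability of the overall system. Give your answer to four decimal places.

R(autopilot servo) = exp(−0.00010 × 720) = 0.930531
R(flight-control processor) = exp(−0.00026 × 720) = 0.829278
R(actuator driver) = exp(−0.00018 × 720) = 0.878447
R(attitude reference unit) = exp(−0.00016 × 720) = 0.891188
R(data-bus coupler) = exp(−0.00033 × 720) = 0.788518
R(air-data computer) = exp(−0.00036 × 720) = 0.771669
Series (autopilot servo and flight-control processor): 0.930531 × 0.829278 = 0.771669
Parallel ([0.771669], actuator driver, attitude reference unit, and data-bus coupler): 1 − (1 − 0.771669)(1 − 0.878447)(1 − 0.891188)(1 − 0.788518) = 0.999361
Series ([0.999361] and air-data computer): 0.999361 × 0.771669 = 0.7712

0.7712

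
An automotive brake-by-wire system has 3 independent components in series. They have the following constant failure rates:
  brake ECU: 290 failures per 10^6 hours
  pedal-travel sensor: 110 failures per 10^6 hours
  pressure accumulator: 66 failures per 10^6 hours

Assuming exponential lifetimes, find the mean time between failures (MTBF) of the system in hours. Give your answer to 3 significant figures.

2150

Series of exponential components: λ_sys = Σ λ_i
λ_sys = 0.00029 + 0.00011 + 0.000066 = 4.6600e-04 /h
MTBF = 1 / λ_sys = 2150 h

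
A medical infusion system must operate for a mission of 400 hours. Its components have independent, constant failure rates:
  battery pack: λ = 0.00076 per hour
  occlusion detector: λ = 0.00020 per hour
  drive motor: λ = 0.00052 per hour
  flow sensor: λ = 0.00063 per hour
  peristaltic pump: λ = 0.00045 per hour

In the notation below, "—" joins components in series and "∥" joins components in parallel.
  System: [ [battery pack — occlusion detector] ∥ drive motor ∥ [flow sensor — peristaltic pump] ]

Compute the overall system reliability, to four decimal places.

R(battery pack) = exp(−0.00076 × 400) = 0.737861
R(occlusion detector) = exp(−0.00020 × 400) = 0.923116
R(drive motor) = exp(−0.00052 × 400) = 0.812207
R(flow sensor) = exp(−0.00063 × 400) = 0.777245
R(peristaltic pump) = exp(−0.00045 × 400) = 0.835270
Series (battery pack and occlusion detector): 0.737861 × 0.923116 = 0.681131
Series (flow sensor and peristaltic pump): 0.777245 × 0.835270 = 0.649209
Parallel ([0.681131], drive motor, and [0.649209]): 1 − (1 − 0.681131)(1 − 0.812207)(1 − 0.649209) = 0.9790

0.9790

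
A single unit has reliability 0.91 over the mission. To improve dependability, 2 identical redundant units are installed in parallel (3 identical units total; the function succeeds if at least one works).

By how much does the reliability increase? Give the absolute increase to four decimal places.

0.0893

R_before = 0.91
R_after = 1 − (1 − 0.91)^3 = 0.9993
ΔR = 0.9993 − 0.91 = 0.0893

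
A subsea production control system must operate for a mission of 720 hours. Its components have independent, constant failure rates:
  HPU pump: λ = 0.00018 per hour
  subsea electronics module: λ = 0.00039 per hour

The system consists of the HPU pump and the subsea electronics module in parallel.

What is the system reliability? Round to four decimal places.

0.9702

R(HPU pump) = exp(−0.00018 × 720) = 0.878447
R(subsea electronics module) = exp(−0.00039 × 720) = 0.755179
Parallel (HPU pump and subsea electronics module): 1 − (1 − 0.878447)(1 − 0.755179) = 0.9702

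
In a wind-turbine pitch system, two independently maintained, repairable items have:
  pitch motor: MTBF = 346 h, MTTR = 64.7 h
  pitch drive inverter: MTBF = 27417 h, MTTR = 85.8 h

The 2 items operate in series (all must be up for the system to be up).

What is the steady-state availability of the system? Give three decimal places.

0.840

A(pitch motor) = MTBF/(MTBF+MTTR) = 346/(346+64.7) = 0.842464
A(pitch drive inverter) = MTBF/(MTBF+MTTR) = 27417/(27417+85.8) = 0.996880
Series availability: 0.842464 × 0.996880 = 0.840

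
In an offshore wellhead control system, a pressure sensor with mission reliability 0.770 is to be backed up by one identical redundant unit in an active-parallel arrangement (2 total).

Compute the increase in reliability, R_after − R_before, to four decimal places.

R_before = 0.770
R_after = 1 − (1 − 0.770)^2 = 0.9471
ΔR = 0.9471 − 0.770 = 0.1771

0.1771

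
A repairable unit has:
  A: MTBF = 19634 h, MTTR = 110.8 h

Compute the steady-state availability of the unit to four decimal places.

0.9944

A(A) = MTBF/(MTBF+MTTR) = 19634/(19634+110.8) = 0.9944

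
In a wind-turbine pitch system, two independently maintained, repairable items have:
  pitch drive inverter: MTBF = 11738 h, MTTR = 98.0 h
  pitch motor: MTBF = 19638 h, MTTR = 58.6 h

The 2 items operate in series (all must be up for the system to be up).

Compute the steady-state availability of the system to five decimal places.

A(pitch drive inverter) = MTBF/(MTBF+MTTR) = 11738/(11738+98.0) = 0.991720
A(pitch motor) = MTBF/(MTBF+MTTR) = 19638/(19638+58.6) = 0.997025
Series availability: 0.991720 × 0.997025 = 0.98877

0.98877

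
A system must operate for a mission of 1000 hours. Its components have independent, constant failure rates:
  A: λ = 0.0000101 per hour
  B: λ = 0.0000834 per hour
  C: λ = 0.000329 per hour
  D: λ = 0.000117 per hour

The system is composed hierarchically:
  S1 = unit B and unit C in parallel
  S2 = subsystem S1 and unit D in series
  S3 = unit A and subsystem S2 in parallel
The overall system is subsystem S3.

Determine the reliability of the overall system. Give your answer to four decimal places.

R(A) = exp(−0.0000101 × 1000) = 0.989951
R(B) = exp(−0.0000834 × 1000) = 0.919983
R(C) = exp(−0.000329 × 1000) = 0.719643
R(D) = exp(−0.000117 × 1000) = 0.889585
Parallel (B and C): 1 − (1 − 0.919983)(1 − 0.719643) = 0.977567
Series ([0.977567] and D): 0.977567 × 0.889585 = 0.869629
Parallel (A and [0.869629]): 1 − (1 − 0.989951)(1 − 0.869629) = 0.9987

0.9987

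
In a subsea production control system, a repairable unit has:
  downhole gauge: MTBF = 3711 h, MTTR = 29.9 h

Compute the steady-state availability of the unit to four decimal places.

0.9920

A(downhole gauge) = MTBF/(MTBF+MTTR) = 3711/(3711+29.9) = 0.9920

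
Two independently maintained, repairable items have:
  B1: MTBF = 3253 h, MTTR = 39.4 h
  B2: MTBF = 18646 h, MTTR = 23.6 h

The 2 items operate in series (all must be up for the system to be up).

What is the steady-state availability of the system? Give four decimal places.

0.9868

A(B1) = MTBF/(MTBF+MTTR) = 3253/(3253+39.4) = 0.988033
A(B2) = MTBF/(MTBF+MTTR) = 18646/(18646+23.6) = 0.998736
Series availability: 0.988033 × 0.998736 = 0.9868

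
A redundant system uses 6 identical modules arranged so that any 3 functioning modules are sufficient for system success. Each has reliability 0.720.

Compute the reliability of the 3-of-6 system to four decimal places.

R = Σ_{i=3}^{6} C(6,i) p^i (1−p)^{6−i} with p = 0.720
C(6,3)·0.720^3·0.280^3 = 0.163871
C(6,4)·0.720^4·0.280^2 = 0.316037
C(6,5)·0.720^5·0.280^1 = 0.325066
C(6,6)·0.720^6·0.280^0 = 0.139314
Sum = 0.9443

0.9443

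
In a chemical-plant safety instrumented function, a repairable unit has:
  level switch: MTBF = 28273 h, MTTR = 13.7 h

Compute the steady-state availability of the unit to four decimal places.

0.9995

A(level switch) = MTBF/(MTBF+MTTR) = 28273/(28273+13.7) = 0.9995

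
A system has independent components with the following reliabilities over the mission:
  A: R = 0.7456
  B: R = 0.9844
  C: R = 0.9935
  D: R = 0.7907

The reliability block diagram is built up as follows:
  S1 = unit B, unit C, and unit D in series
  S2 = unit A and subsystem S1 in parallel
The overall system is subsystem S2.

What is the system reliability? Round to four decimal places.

Series (B, C, and D): 0.984400 × 0.993500 × 0.790700 = 0.773306
Parallel (A and [0.773306]): 1 − (1 − 0.745600)(1 − 0.773306) = 0.9423

0.9423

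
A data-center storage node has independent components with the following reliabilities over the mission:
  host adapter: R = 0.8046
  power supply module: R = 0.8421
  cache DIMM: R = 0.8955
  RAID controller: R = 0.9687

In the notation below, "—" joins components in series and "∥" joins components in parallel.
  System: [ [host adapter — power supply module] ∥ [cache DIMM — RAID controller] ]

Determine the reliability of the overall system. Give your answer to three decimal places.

0.957

Series (host adapter and power supply module): 0.80460 × 0.84210 = 0.67755
Series (cache DIMM and RAID controller): 0.89550 × 0.96870 = 0.86747
Parallel ([0.67755] and [0.86747]): 1 − (1 − 0.67755)(1 − 0.86747) = 0.957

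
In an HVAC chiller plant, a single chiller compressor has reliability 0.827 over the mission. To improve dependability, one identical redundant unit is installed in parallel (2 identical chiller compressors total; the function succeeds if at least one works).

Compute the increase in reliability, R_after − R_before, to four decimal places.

0.1431

R_before = 0.827
R_after = 1 − (1 − 0.827)^2 = 0.9701
ΔR = 0.9701 − 0.827 = 0.1431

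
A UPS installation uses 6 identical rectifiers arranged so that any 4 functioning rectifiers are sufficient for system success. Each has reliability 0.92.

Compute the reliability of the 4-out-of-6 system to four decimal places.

R = Σ_{i=4}^{6} C(6,i) p^i (1−p)^{6−i} with p = 0.92
C(6,4)·0.92^4·0.08^2 = 0.068774
C(6,5)·0.92^5·0.08^1 = 0.316359
C(6,6)·0.92^6·0.08^0 = 0.606355
Sum = 0.9915

0.9915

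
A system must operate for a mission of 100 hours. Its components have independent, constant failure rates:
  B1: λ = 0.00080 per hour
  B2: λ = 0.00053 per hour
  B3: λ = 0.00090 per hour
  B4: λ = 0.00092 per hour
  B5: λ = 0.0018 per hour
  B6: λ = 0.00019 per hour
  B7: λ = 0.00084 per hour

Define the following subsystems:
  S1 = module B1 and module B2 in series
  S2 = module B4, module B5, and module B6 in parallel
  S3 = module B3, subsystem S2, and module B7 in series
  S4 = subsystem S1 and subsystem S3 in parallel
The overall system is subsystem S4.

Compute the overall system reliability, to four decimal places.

0.9801

R(B1) = exp(−0.00080 × 100) = 0.923116
R(B2) = exp(−0.00053 × 100) = 0.948380
R(B3) = exp(−0.00090 × 100) = 0.913931
R(B4) = exp(−0.00092 × 100) = 0.912105
R(B5) = exp(−0.0018 × 100) = 0.835270
R(B6) = exp(−0.00019 × 100) = 0.981179
R(B7) = exp(−0.00084 × 100) = 0.919431
Series (B1 and B2): 0.923116 × 0.948380 = 0.875465
Parallel (B4, B5, and B6): 1 − (1 − 0.912105)(1 − 0.835270)(1 − 0.981179) = 0.999727
Series (B3, [0.999727], and B7): 0.913931 × 0.999727 × 0.919431 = 0.840067
Parallel ([0.875465] and [0.840067]): 1 − (1 − 0.875465)(1 − 0.840067) = 0.9801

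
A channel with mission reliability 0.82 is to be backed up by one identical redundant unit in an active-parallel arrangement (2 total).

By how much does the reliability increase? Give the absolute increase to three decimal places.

0.148

R_before = 0.82
R_after = 1 − (1 − 0.82)^2 = 0.968
ΔR = 0.968 − 0.82 = 0.148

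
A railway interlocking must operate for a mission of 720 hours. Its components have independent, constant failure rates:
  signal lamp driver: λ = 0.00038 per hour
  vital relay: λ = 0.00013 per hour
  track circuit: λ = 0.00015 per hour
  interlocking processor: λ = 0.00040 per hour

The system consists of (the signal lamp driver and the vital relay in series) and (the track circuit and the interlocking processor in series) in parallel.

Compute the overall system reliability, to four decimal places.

R(signal lamp driver) = exp(−0.00038 × 720) = 0.760636
R(vital relay) = exp(−0.00013 × 720) = 0.910647
R(track circuit) = exp(−0.00015 × 720) = 0.897628
R(interlocking processor) = exp(−0.00040 × 720) = 0.749762
Series (signal lamp driver and vital relay): 0.760636 × 0.910647 = 0.692671
Series (track circuit and interlocking processor): 0.897628 × 0.749762 = 0.673007
Parallel ([0.692671] and [0.673007]): 1 − (1 − 0.692671)(1 − 0.673007) = 0.8995

0.8995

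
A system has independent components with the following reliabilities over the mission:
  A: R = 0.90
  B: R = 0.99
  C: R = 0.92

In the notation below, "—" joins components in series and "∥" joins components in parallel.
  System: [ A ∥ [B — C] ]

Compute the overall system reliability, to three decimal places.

0.991

Series (B and C): 0.99000 × 0.92000 = 0.91080
Parallel (A and [0.91080]): 1 − (1 − 0.90000)(1 − 0.91080) = 0.991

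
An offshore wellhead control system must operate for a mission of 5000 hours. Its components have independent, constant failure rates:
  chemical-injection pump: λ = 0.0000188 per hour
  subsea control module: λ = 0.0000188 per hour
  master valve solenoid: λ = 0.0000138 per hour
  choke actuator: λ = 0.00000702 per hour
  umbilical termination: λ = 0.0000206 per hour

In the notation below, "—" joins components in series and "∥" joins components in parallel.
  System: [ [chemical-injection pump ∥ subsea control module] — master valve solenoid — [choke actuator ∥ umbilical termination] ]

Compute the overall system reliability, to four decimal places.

0.9227

R(chemical-injection pump) = exp(−0.0000188 × 5000) = 0.910283
R(subsea control module) = exp(−0.0000188 × 5000) = 0.910283
R(master valve solenoid) = exp(−0.0000138 × 5000) = 0.933327
R(choke actuator) = exp(−0.00000702 × 5000) = 0.965509
R(umbilical termination) = exp(−0.0000206 × 5000) = 0.902127
Parallel (chemical-injection pump and subsea control module): 1 − (1 − 0.910283)(1 − 0.910283) = 0.991951
Parallel (choke actuator and umbilical termination): 1 − (1 − 0.965509)(1 − 0.902127) = 0.996624
Series ([0.991951], master valve solenoid, and [0.996624]): 0.991951 × 0.933327 × 0.996624 = 0.9227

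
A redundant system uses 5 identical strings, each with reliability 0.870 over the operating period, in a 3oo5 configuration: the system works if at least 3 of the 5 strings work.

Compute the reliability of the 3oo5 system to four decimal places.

R = Σ_{i=3}^{5} C(5,i) p^i (1−p)^{5−i} with p = 0.870
C(5,3)·0.870^3·0.130^2 = 0.111287
C(5,4)·0.870^4·0.130^1 = 0.372383
C(5,5)·0.870^5·0.130^0 = 0.498421
Sum = 0.9821

0.9821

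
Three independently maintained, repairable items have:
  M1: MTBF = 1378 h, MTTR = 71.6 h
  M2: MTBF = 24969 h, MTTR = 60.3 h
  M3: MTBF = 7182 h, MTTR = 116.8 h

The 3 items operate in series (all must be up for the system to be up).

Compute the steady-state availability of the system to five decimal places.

0.93314

A(M1) = MTBF/(MTBF+MTTR) = 1378/(1378+71.6) = 0.950607
A(M2) = MTBF/(MTBF+MTTR) = 24969/(24969+60.3) = 0.997591
A(M3) = MTBF/(MTBF+MTTR) = 7182/(7182+116.8) = 0.983997
Series availability: 0.950607 × 0.997591 × 0.983997 = 0.93314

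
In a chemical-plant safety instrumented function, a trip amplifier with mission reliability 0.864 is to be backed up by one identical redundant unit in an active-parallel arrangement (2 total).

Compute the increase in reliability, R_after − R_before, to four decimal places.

0.1175

R_before = 0.864
R_after = 1 − (1 − 0.864)^2 = 0.9815
ΔR = 0.9815 − 0.864 = 0.1175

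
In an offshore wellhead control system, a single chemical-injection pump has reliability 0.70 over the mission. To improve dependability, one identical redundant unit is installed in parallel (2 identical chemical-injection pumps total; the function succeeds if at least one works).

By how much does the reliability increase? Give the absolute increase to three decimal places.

0.210

R_before = 0.70
R_after = 1 − (1 − 0.70)^2 = 0.910
ΔR = 0.910 − 0.70 = 0.210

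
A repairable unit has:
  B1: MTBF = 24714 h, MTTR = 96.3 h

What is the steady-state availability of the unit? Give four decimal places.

A(B1) = MTBF/(MTBF+MTTR) = 24714/(24714+96.3) = 0.9961

0.9961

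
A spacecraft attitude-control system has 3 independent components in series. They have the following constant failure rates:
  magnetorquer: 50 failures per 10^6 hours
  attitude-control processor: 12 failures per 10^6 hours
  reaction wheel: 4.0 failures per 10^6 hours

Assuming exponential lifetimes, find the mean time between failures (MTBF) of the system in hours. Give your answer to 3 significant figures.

Series of exponential components: λ_sys = Σ λ_i
λ_sys = 0.000050 + 0.000012 + 0.0000040 = 6.6000e-05 /h
MTBF = 1 / λ_sys = 15200 h

15200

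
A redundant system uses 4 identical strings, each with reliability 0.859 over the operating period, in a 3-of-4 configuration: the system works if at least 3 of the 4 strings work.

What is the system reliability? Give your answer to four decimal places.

R = Σ_{i=3}^{4} C(4,i) p^i (1−p)^{4−i} with p = 0.859
C(4,3)·0.859^3·0.141^1 = 0.357486
C(4,4)·0.859^4·0.141^0 = 0.544468
Sum = 0.9020

0.9020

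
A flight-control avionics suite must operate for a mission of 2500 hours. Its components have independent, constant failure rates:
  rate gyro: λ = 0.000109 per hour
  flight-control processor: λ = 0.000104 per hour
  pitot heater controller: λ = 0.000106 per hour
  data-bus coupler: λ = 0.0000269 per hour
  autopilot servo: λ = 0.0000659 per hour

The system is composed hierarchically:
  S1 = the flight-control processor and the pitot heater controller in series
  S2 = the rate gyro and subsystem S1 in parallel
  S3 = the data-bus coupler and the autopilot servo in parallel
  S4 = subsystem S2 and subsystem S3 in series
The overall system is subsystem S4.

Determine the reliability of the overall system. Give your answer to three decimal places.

R(rate gyro) = exp(−0.000109 × 2500) = 0.76147
R(flight-control processor) = exp(−0.000104 × 2500) = 0.77105
R(pitot heater controller) = exp(−0.000106 × 2500) = 0.76721
R(data-bus coupler) = exp(−0.0000269 × 2500) = 0.93496
R(autopilot servo) = exp(−0.0000659 × 2500) = 0.84811
Series (flight-control processor and pitot heater controller): 0.77105 × 0.76721 = 0.59156
Parallel (rate gyro and [0.59156]): 1 − (1 − 0.76147)(1 − 0.59156) = 0.90257
Parallel (data-bus coupler and autopilot servo): 1 − (1 − 0.93496)(1 − 0.84811) = 0.99012
Series ([0.90257] and [0.99012]): 0.90257 × 0.99012 = 0.894

0.894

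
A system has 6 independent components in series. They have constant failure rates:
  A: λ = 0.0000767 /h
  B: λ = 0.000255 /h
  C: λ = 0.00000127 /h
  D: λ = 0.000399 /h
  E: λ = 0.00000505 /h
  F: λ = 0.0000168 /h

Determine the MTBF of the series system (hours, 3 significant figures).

Series of exponential components: λ_sys = Σ λ_i
λ_sys = 0.0000767 + 0.000255 + 0.00000127 + 0.000399 + 0.00000505 + 0.0000168 = 7.5382e-04 /h
MTBF = 1 / λ_sys = 1330 h

1330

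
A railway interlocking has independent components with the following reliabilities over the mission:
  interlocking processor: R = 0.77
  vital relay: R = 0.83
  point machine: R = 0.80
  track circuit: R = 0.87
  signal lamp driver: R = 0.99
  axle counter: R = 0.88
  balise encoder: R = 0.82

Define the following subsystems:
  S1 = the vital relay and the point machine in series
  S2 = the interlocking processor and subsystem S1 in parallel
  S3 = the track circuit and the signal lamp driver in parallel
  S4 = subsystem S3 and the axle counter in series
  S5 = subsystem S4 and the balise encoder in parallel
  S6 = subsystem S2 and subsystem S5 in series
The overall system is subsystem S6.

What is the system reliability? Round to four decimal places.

Series (vital relay and point machine): 0.830000 × 0.800000 = 0.664000
Parallel (interlocking processor and [0.664000]): 1 − (1 − 0.770000)(1 − 0.664000) = 0.922720
Parallel (track circuit and signal lamp driver): 1 − (1 − 0.870000)(1 − 0.990000) = 0.998700
Series ([0.998700] and axle counter): 0.998700 × 0.880000 = 0.878856
Parallel ([0.878856] and balise encoder): 1 − (1 − 0.878856)(1 − 0.820000) = 0.978194
Series ([0.922720] and [0.978194]): 0.922720 × 0.978194 = 0.9026

0.9026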